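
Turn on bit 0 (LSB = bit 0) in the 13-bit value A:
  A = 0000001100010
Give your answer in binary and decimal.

Mask = 1 << 0 = 0000000000001
Bit 0 of A is 0, so OR-ing with the mask flips it to 1.
  0000001100010
| 0000000000001
---------------
  0000001100011

Answer: 0000001100011 (99)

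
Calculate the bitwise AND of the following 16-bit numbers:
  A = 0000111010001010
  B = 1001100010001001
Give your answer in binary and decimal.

Apply & to each column (1 only where both bits are 1):
  0000111010001010
& 1001100010001001
------------------
  0000100010001000

Answer: 0000100010001000 (2184)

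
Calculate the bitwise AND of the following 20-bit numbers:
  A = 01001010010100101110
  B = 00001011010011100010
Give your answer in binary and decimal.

Apply & to each column (1 only where both bits are 1):
  01001010010100101110
& 00001011010011100010
----------------------
  00001010010000100010

Answer: 00001010010000100010 (42018)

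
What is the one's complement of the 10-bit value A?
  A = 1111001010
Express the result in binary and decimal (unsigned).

Flip each bit (0->1, 1->0):
  1111001010
  0000110101

Answer: 0000110101 (53)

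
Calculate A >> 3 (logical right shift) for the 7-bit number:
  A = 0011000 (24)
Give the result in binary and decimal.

Logical shift right by 3: drop the bottom 3 bit(s), prepend 3 zero(s) on the left.
  0011000  ->  keep [0011], discard [000], prepend 000
= 0000011

Answer: 0000011 (3)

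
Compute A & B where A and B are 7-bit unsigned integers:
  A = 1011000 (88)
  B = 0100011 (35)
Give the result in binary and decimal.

Apply & to each column (1 only where both bits are 1):
  1011000
& 0100011
---------
  0000000

Answer: 0000000 (0)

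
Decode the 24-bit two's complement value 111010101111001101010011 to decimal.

MSB is 1, so the value is negative. Find the magnitude:
1. Invert bits:  000101010000110010101100
2. Add 1:        000101010000110010101101  = 1379501
3. Apply sign:   -1379501

Answer: -1379501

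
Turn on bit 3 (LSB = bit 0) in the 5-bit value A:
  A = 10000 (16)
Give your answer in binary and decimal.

Mask = 1 << 3 = 01000
Bit 3 of A is 0, so OR-ing with the mask flips it to 1.
  10000
| 01000
-------
  11000

Answer: 11000 (24)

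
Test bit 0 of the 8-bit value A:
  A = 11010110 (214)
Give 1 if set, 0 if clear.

Bit 0 is the 1st from the right.
  11010110
         ^
That bit is 0.

Answer: 0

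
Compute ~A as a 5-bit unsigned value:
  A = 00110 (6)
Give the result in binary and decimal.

Flip each bit (0->1, 1->0):
  00110
  11001

Answer: 11001 (25)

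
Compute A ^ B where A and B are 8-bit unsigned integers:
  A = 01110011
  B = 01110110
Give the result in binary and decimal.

Apply ^ to each column (1 where bits differ):
  01110011
^ 01110110
----------
  00000101

Answer: 00000101 (5)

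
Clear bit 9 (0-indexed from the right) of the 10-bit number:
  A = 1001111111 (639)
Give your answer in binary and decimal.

Mask = ~(1 << 9) = 0111111111
Bit 9 of A is 1, so AND-ing with the mask clears it to 0.
  1001111111
& 0111111111
------------
  0001111111

Answer: 0001111111 (127)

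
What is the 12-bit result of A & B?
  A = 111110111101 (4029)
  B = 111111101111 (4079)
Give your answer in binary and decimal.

Apply & to each column (1 only where both bits are 1):
  111110111101
& 111111101111
--------------
  111110101101

Answer: 111110101101 (4013)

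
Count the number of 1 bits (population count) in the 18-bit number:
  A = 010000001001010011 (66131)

010000001001010011
1-bits at positions (from bit 0 = LSB): 0, 1, 4, 6, 9, 16
Count = 6

Answer: 6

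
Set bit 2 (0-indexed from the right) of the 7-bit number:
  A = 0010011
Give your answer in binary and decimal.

Mask = 1 << 2 = 0000100
Bit 2 of A is 0, so OR-ing with the mask flips it to 1.
  0010011
| 0000100
---------
  0010111

Answer: 0010111 (23)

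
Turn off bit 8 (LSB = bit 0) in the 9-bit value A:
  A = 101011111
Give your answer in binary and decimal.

Mask = ~(1 << 8) = 011111111
Bit 8 of A is 1, so AND-ing with the mask clears it to 0.
  101011111
& 011111111
-----------
  001011111

Answer: 001011111 (95)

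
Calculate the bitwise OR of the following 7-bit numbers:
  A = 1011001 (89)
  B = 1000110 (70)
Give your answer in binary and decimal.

Apply | to each column (1 where either bit is 1):
  1011001
| 1000110
---------
  1011111

Answer: 1011111 (95)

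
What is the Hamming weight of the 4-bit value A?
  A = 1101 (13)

1101
1-bits at positions (from bit 0 = LSB): 0, 2, 3
Count = 3

Answer: 3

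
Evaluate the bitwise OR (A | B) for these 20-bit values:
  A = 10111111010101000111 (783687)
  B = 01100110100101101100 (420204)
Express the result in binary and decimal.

Apply | to each column (1 where either bit is 1):
  10111111010101000111
| 01100110100101101100
----------------------
  11111111110101101111

Answer: 11111111110101101111 (1047919)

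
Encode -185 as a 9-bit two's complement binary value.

1. Binary of +185:  010111001
2. Invert bits:     101000110
3. Add 1:           101000111

Answer: 101000111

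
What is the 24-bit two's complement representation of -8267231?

1. Binary of +8267231:  011111100010010111011111
2. Invert bits:     100000011101101000100000
3. Add 1:           100000011101101000100001

Answer: 100000011101101000100001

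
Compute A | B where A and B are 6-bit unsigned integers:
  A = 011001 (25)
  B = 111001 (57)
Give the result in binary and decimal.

Apply | to each column (1 where either bit is 1):
  011001
| 111001
--------
  111001

Answer: 111001 (57)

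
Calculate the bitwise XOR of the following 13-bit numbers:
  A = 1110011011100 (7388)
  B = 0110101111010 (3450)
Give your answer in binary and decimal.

Apply ^ to each column (1 where bits differ):
  1110011011100
^ 0110101111010
---------------
  1000110100110

Answer: 1000110100110 (4518)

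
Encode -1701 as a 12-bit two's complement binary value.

1. Binary of +1701:  011010100101
2. Invert bits:     100101011010
3. Add 1:           100101011011

Answer: 100101011011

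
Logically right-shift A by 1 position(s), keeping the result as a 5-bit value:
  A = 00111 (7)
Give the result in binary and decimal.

Logical shift right by 1: drop the bottom 1 bit(s), prepend 1 zero(s) on the left.
  00111  ->  keep [0011], discard [1], prepend 0
= 00011

Answer: 00011 (3)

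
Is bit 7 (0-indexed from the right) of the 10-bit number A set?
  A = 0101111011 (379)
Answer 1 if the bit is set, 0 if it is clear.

Bit 7 is the 8th from the right.
  0101111011
    ^
That bit is 0.

Answer: 0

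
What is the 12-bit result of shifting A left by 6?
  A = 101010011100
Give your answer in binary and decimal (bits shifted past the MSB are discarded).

Shift left by 6: drop the top 6 bit(s), append 6 zero(s) on the right.
  101010011100  ->  discard [101010], keep [011100], append 000000
= 011100000000

Answer: 011100000000 (1792)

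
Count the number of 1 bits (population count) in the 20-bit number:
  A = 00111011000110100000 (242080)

00111011000110100000
1-bits at positions (from bit 0 = LSB): 5, 7, 8, 12, 13, 15, 16, 17
Count = 8

Answer: 8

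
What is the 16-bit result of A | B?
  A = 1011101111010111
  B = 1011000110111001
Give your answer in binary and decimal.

Apply | to each column (1 where either bit is 1):
  1011101111010111
| 1011000110111001
------------------
  1011101111111111

Answer: 1011101111111111 (48127)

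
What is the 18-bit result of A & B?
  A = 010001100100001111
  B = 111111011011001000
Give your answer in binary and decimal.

Apply & to each column (1 only where both bits are 1):
  010001100100001111
& 111111011011001000
--------------------
  010001000000001000

Answer: 010001000000001000 (69640)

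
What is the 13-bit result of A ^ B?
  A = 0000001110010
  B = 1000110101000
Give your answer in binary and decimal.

Apply ^ to each column (1 where bits differ):
  0000001110010
^ 1000110101000
---------------
  1000111011010

Answer: 1000111011010 (4570)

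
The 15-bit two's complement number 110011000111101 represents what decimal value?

MSB is 1, so the value is negative. Find the magnitude:
1. Invert bits:  001100111000010
2. Add 1:        001100111000011  = 6595
3. Apply sign:   -6595

Answer: -6595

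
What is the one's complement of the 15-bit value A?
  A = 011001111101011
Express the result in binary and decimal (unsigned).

Flip each bit (0->1, 1->0):
  011001111101011
  100110000010100

Answer: 100110000010100 (19476)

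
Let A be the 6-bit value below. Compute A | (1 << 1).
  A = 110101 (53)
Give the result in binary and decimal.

Mask = 1 << 1 = 000010
Bit 1 of A is 0, so OR-ing with the mask flips it to 1.
  110101
| 000010
--------
  110111

Answer: 110111 (55)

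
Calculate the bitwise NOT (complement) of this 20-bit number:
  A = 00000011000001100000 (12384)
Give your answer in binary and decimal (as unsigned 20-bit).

Flip each bit (0->1, 1->0):
  00000011000001100000
  11111100111110011111

Answer: 11111100111110011111 (1036191)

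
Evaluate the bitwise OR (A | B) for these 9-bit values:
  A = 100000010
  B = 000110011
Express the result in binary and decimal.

Apply | to each column (1 where either bit is 1):
  100000010
| 000110011
-----------
  100110011

Answer: 100110011 (307)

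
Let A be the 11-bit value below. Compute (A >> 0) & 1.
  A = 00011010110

Bit 0 is the 1st from the right.
  00011010110
            ^
That bit is 0.

Answer: 0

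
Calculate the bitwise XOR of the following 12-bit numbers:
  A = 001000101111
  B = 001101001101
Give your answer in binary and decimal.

Apply ^ to each column (1 where bits differ):
  001000101111
^ 001101001101
--------------
  000101100010

Answer: 000101100010 (354)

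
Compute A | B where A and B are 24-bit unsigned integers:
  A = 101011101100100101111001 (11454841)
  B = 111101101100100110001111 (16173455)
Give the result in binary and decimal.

Apply | to each column (1 where either bit is 1):
  101011101100100101111001
| 111101101100100110001111
--------------------------
  111111101100100111111111

Answer: 111111101100100111111111 (16697855)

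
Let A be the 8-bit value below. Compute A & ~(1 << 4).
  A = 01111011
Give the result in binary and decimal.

Mask = ~(1 << 4) = 11101111
Bit 4 of A is 1, so AND-ing with the mask clears it to 0.
  01111011
& 11101111
----------
  01101011

Answer: 01101011 (107)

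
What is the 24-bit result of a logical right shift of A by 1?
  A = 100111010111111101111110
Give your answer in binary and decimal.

Logical shift right by 1: drop the bottom 1 bit(s), prepend 1 zero(s) on the left.
  100111010111111101111110  ->  keep [10011101011111110111111], discard [0], prepend 0
= 010011101011111110111111

Answer: 010011101011111110111111 (5160895)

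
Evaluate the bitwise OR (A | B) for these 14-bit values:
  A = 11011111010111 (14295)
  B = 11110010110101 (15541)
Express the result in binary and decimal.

Apply | to each column (1 where either bit is 1):
  11011111010111
| 11110010110101
----------------
  11111111110111

Answer: 11111111110111 (16375)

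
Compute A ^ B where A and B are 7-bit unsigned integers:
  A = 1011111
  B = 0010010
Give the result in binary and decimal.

Apply ^ to each column (1 where bits differ):
  1011111
^ 0010010
---------
  1001101

Answer: 1001101 (77)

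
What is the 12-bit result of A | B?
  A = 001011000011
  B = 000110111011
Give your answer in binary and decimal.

Apply | to each column (1 where either bit is 1):
  001011000011
| 000110111011
--------------
  001111111011

Answer: 001111111011 (1019)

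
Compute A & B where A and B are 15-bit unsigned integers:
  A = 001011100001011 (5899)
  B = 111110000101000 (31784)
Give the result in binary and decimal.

Apply & to each column (1 only where both bits are 1):
  001011100001011
& 111110000101000
-----------------
  001010000001000

Answer: 001010000001000 (5128)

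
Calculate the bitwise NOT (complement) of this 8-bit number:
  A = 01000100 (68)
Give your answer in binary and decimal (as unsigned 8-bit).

Flip each bit (0->1, 1->0):
  01000100
  10111011

Answer: 10111011 (187)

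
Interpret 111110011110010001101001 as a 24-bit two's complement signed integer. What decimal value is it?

MSB is 1, so the value is negative. Find the magnitude:
1. Invert bits:  000001100001101110010110
2. Add 1:        000001100001101110010111  = 400279
3. Apply sign:   -400279

Answer: -400279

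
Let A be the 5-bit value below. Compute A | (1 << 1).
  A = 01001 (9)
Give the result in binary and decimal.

Mask = 1 << 1 = 00010
Bit 1 of A is 0, so OR-ing with the mask flips it to 1.
  01001
| 00010
-------
  01011

Answer: 01011 (11)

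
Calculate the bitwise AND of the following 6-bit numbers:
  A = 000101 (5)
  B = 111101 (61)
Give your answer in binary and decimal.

Apply & to each column (1 only where both bits are 1):
  000101
& 111101
--------
  000101

Answer: 000101 (5)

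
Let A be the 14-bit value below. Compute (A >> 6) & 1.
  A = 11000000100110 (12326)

Bit 6 is the 7th from the right.
  11000000100110
         ^
That bit is 0.

Answer: 0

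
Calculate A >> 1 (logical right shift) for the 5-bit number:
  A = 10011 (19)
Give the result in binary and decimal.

Logical shift right by 1: drop the bottom 1 bit(s), prepend 1 zero(s) on the left.
  10011  ->  keep [1001], discard [1], prepend 0
= 01001

Answer: 01001 (9)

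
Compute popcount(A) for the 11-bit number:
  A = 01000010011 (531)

01000010011
1-bits at positions (from bit 0 = LSB): 0, 1, 4, 9
Count = 4

Answer: 4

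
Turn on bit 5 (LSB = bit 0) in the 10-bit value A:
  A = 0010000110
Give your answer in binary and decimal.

Mask = 1 << 5 = 0000100000
Bit 5 of A is 0, so OR-ing with the mask flips it to 1.
  0010000110
| 0000100000
------------
  0010100110

Answer: 0010100110 (166)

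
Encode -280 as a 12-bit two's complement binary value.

1. Binary of +280:  000100011000
2. Invert bits:     111011100111
3. Add 1:           111011101000

Answer: 111011101000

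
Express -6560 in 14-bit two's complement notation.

1. Binary of +6560:  01100110100000
2. Invert bits:     10011001011111
3. Add 1:           10011001100000

Answer: 10011001100000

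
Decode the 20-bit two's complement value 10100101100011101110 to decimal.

MSB is 1, so the value is negative. Find the magnitude:
1. Invert bits:  01011010011100010001
2. Add 1:        01011010011100010010  = 370450
3. Apply sign:   -370450

Answer: -370450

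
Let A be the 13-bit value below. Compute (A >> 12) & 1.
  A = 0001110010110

Bit 12 is the 13th from the right.
  0001110010110
  ^
That bit is 0.

Answer: 0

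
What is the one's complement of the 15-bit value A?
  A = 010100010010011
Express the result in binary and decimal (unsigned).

Flip each bit (0->1, 1->0):
  010100010010011
  101011101101100

Answer: 101011101101100 (22380)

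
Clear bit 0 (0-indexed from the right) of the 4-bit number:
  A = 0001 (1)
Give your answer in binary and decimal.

Mask = ~(1 << 0) = 1110
Bit 0 of A is 1, so AND-ing with the mask clears it to 0.
  0001
& 1110
------
  0000

Answer: 0000 (0)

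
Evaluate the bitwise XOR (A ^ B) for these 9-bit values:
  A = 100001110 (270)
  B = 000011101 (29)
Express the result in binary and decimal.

Apply ^ to each column (1 where bits differ):
  100001110
^ 000011101
-----------
  100010011

Answer: 100010011 (275)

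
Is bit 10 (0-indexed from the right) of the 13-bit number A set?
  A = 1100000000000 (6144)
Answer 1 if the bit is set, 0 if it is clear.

Bit 10 is the 11th from the right.
  1100000000000
    ^
That bit is 0.

Answer: 0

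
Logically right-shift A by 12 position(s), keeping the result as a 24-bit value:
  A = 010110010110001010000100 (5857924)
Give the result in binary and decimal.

Logical shift right by 12: drop the bottom 12 bit(s), prepend 12 zero(s) on the left.
  010110010110001010000100  ->  keep [010110010110], discard [001010000100], prepend 000000000000
= 000000000000010110010110

Answer: 000000000000010110010110 (1430)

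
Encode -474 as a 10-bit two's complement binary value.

1. Binary of +474:  0111011010
2. Invert bits:     1000100101
3. Add 1:           1000100110

Answer: 1000100110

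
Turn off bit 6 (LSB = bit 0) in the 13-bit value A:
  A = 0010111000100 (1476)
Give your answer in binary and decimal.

Mask = ~(1 << 6) = 1111110111111
Bit 6 of A is 1, so AND-ing with the mask clears it to 0.
  0010111000100
& 1111110111111
---------------
  0010110000100

Answer: 0010110000100 (1412)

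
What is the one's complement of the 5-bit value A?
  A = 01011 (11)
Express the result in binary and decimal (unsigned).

Flip each bit (0->1, 1->0):
  01011
  10100

Answer: 10100 (20)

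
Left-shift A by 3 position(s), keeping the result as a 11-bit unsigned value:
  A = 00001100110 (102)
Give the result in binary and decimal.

Shift left by 3: drop the top 3 bit(s), append 3 zero(s) on the right.
  00001100110  ->  discard [000], keep [01100110], append 000
= 01100110000

Answer: 01100110000 (816)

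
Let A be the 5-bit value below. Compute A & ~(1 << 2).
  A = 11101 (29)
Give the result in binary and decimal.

Mask = ~(1 << 2) = 11011
Bit 2 of A is 1, so AND-ing with the mask clears it to 0.
  11101
& 11011
-------
  11001

Answer: 11001 (25)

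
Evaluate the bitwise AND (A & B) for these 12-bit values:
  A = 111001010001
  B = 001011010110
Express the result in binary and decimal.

Apply & to each column (1 only where both bits are 1):
  111001010001
& 001011010110
--------------
  001001010000

Answer: 001001010000 (592)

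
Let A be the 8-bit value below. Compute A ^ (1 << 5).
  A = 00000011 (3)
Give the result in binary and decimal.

Mask = 1 << 5 = 00100000
Bit 5 of A is 0; XOR with the mask flips it to 1.
  00000011
^ 00100000
----------
  00100011

Answer: 00100011 (35)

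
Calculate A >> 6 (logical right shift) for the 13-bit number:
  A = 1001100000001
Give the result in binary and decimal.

Logical shift right by 6: drop the bottom 6 bit(s), prepend 6 zero(s) on the left.
  1001100000001  ->  keep [1001100], discard [000001], prepend 000000
= 0000001001100

Answer: 0000001001100 (76)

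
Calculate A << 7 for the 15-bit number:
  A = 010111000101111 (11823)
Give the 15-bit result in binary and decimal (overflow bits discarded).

Shift left by 7: drop the top 7 bit(s), append 7 zero(s) on the right.
  010111000101111  ->  discard [0101110], keep [00101111], append 0000000
= 001011110000000

Answer: 001011110000000 (6016)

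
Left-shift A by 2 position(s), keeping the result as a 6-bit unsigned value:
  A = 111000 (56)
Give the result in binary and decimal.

Shift left by 2: drop the top 2 bit(s), append 2 zero(s) on the right.
  111000  ->  discard [11], keep [1000], append 00
= 100000

Answer: 100000 (32)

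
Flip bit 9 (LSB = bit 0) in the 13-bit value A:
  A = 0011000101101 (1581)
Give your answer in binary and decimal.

Mask = 1 << 9 = 0001000000000
Bit 9 of A is 1; XOR with the mask flips it to 0.
  0011000101101
^ 0001000000000
---------------
  0010000101101

Answer: 0010000101101 (1069)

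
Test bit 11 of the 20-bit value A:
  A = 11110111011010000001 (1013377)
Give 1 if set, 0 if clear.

Bit 11 is the 12th from the right.
  11110111011010000001
          ^
That bit is 0.

Answer: 0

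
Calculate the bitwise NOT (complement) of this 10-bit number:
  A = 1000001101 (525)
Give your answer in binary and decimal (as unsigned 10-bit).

Flip each bit (0->1, 1->0):
  1000001101
  0111110010

Answer: 0111110010 (498)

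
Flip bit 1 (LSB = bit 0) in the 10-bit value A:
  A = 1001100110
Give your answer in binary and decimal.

Mask = 1 << 1 = 0000000010
Bit 1 of A is 1; XOR with the mask flips it to 0.
  1001100110
^ 0000000010
------------
  1001100100

Answer: 1001100100 (612)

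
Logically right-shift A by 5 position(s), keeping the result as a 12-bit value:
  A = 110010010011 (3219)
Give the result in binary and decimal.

Logical shift right by 5: drop the bottom 5 bit(s), prepend 5 zero(s) on the left.
  110010010011  ->  keep [1100100], discard [10011], prepend 00000
= 000001100100

Answer: 000001100100 (100)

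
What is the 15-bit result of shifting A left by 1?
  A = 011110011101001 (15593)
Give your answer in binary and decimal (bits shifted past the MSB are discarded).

Shift left by 1: drop the top 1 bit(s), append 1 zero(s) on the right.
  011110011101001  ->  discard [0], keep [11110011101001], append 0
= 111100111010010

Answer: 111100111010010 (31186)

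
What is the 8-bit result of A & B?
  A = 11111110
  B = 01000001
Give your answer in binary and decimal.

Apply & to each column (1 only where both bits are 1):
  11111110
& 01000001
----------
  01000000

Answer: 01000000 (64)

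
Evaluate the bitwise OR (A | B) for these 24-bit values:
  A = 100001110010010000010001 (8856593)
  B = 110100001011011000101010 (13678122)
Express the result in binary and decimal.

Apply | to each column (1 where either bit is 1):
  100001110010010000010001
| 110100001011011000101010
--------------------------
  110101111011011000111011

Answer: 110101111011011000111011 (14136891)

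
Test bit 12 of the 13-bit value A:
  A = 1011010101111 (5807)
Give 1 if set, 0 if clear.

Bit 12 is the 13th from the right.
  1011010101111
  ^
That bit is 1.

Answer: 1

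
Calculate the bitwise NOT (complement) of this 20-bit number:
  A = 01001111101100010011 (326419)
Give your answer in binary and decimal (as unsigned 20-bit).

Flip each bit (0->1, 1->0):
  01001111101100010011
  10110000010011101100

Answer: 10110000010011101100 (722156)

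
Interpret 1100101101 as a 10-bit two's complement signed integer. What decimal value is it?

MSB is 1, so the value is negative. Find the magnitude:
1. Invert bits:  0011010010
2. Add 1:        0011010011  = 211
3. Apply sign:   -211

Answer: -211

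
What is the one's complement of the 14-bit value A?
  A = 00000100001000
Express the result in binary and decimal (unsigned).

Flip each bit (0->1, 1->0):
  00000100001000
  11111011110111

Answer: 11111011110111 (16119)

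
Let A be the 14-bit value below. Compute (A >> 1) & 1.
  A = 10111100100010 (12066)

Bit 1 is the 2nd from the right.
  10111100100010
              ^
That bit is 1.

Answer: 1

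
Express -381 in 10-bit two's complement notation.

1. Binary of +381:  0101111101
2. Invert bits:     1010000010
3. Add 1:           1010000011

Answer: 1010000011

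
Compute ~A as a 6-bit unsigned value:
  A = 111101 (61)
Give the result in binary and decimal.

Flip each bit (0->1, 1->0):
  111101
  000010

Answer: 000010 (2)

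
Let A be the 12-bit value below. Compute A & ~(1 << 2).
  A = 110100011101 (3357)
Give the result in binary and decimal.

Mask = ~(1 << 2) = 111111111011
Bit 2 of A is 1, so AND-ing with the mask clears it to 0.
  110100011101
& 111111111011
--------------
  110100011001

Answer: 110100011001 (3353)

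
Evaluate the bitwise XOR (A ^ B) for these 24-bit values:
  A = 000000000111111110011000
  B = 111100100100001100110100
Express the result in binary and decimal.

Apply ^ to each column (1 where bits differ):
  000000000111111110011000
^ 111100100100001100110100
--------------------------
  111100100011110010101100

Answer: 111100100011110010101100 (15875244)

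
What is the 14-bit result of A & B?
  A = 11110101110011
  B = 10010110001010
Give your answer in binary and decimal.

Apply & to each column (1 only where both bits are 1):
  11110101110011
& 10010110001010
----------------
  10010100000010

Answer: 10010100000010 (9474)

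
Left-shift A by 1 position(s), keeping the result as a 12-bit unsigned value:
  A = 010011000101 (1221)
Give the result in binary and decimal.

Shift left by 1: drop the top 1 bit(s), append 1 zero(s) on the right.
  010011000101  ->  discard [0], keep [10011000101], append 0
= 100110001010

Answer: 100110001010 (2442)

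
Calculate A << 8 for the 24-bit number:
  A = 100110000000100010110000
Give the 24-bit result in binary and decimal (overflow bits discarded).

Shift left by 8: drop the top 8 bit(s), append 8 zero(s) on the right.
  100110000000100010110000  ->  discard [10011000], keep [0000100010110000], append 00000000
= 000010001011000000000000

Answer: 000010001011000000000000 (569344)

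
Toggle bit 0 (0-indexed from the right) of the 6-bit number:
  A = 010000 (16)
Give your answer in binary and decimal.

Mask = 1 << 0 = 000001
Bit 0 of A is 0; XOR with the mask flips it to 1.
  010000
^ 000001
--------
  010001

Answer: 010001 (17)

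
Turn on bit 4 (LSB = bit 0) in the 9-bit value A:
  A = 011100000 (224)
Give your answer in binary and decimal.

Mask = 1 << 4 = 000010000
Bit 4 of A is 0, so OR-ing with the mask flips it to 1.
  011100000
| 000010000
-----------
  011110000

Answer: 011110000 (240)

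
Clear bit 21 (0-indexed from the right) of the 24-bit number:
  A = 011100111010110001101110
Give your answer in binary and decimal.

Mask = ~(1 << 21) = 110111111111111111111111
Bit 21 of A is 1, so AND-ing with the mask clears it to 0.
  011100111010110001101110
& 110111111111111111111111
--------------------------
  010100111010110001101110

Answer: 010100111010110001101110 (5483630)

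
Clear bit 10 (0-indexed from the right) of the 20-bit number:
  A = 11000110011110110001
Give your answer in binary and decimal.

Mask = ~(1 << 10) = 11111111101111111111
Bit 10 of A is 1, so AND-ing with the mask clears it to 0.
  11000110011110110001
& 11111111101111111111
----------------------
  11000110001110110001

Answer: 11000110001110110001 (811953)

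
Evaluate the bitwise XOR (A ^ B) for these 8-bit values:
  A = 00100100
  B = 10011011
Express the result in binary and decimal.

Apply ^ to each column (1 where bits differ):
  00100100
^ 10011011
----------
  10111111

Answer: 10111111 (191)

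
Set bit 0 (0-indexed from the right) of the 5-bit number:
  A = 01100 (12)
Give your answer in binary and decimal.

Mask = 1 << 0 = 00001
Bit 0 of A is 0, so OR-ing with the mask flips it to 1.
  01100
| 00001
-------
  01101

Answer: 01101 (13)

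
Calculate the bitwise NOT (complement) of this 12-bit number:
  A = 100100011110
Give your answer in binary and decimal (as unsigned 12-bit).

Flip each bit (0->1, 1->0):
  100100011110
  011011100001

Answer: 011011100001 (1761)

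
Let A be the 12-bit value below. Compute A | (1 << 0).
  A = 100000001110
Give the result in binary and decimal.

Mask = 1 << 0 = 000000000001
Bit 0 of A is 0, so OR-ing with the mask flips it to 1.
  100000001110
| 000000000001
--------------
  100000001111

Answer: 100000001111 (2063)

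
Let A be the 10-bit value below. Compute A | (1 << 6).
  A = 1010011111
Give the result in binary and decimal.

Mask = 1 << 6 = 0001000000
Bit 6 of A is 0, so OR-ing with the mask flips it to 1.
  1010011111
| 0001000000
------------
  1011011111

Answer: 1011011111 (735)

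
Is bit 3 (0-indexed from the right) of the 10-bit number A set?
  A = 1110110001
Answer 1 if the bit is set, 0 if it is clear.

Bit 3 is the 4th from the right.
  1110110001
        ^
That bit is 0.

Answer: 0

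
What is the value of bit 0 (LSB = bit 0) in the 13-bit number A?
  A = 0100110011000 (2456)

Bit 0 is the 1st from the right.
  0100110011000
              ^
That bit is 0.

Answer: 0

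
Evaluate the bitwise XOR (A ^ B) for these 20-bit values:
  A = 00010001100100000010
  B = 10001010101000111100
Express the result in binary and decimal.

Apply ^ to each column (1 where bits differ):
  00010001100100000010
^ 10001010101000111100
----------------------
  10011011001100111110

Answer: 10011011001100111110 (635710)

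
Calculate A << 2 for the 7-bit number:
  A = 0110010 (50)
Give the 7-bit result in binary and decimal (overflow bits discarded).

Shift left by 2: drop the top 2 bit(s), append 2 zero(s) on the right.
  0110010  ->  discard [01], keep [10010], append 00
= 1001000

Answer: 1001000 (72)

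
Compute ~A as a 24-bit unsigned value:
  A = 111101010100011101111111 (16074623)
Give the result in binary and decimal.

Flip each bit (0->1, 1->0):
  111101010100011101111111
  000010101011100010000000

Answer: 000010101011100010000000 (702592)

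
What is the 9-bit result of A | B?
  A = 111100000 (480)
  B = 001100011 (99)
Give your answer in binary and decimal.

Apply | to each column (1 where either bit is 1):
  111100000
| 001100011
-----------
  111100011

Answer: 111100011 (483)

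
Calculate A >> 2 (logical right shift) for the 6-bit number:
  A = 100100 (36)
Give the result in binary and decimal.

Logical shift right by 2: drop the bottom 2 bit(s), prepend 2 zero(s) on the left.
  100100  ->  keep [1001], discard [00], prepend 00
= 001001

Answer: 001001 (9)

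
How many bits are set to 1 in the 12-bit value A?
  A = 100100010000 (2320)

100100010000
1-bits at positions (from bit 0 = LSB): 4, 8, 11
Count = 3

Answer: 3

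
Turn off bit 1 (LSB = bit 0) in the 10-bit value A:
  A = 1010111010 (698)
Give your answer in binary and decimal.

Mask = ~(1 << 1) = 1111111101
Bit 1 of A is 1, so AND-ing with the mask clears it to 0.
  1010111010
& 1111111101
------------
  1010111000

Answer: 1010111000 (696)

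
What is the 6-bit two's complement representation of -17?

1. Binary of +17:  010001
2. Invert bits:     101110
3. Add 1:           101111

Answer: 101111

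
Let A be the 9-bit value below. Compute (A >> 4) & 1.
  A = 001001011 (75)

Bit 4 is the 5th from the right.
  001001011
      ^
That bit is 0.

Answer: 0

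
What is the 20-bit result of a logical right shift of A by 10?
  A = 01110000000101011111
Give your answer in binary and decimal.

Logical shift right by 10: drop the bottom 10 bit(s), prepend 10 zero(s) on the left.
  01110000000101011111  ->  keep [0111000000], discard [0101011111], prepend 0000000000
= 00000000000111000000

Answer: 00000000000111000000 (448)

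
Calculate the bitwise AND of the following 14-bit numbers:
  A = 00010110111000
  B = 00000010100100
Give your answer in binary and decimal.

Apply & to each column (1 only where both bits are 1):
  00010110111000
& 00000010100100
----------------
  00000010100000

Answer: 00000010100000 (160)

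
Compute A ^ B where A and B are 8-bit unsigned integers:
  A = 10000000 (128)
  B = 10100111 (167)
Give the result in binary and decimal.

Apply ^ to each column (1 where bits differ):
  10000000
^ 10100111
----------
  00100111

Answer: 00100111 (39)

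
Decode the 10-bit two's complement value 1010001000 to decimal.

MSB is 1, so the value is negative. Find the magnitude:
1. Invert bits:  0101110111
2. Add 1:        0101111000  = 376
3. Apply sign:   -376

Answer: -376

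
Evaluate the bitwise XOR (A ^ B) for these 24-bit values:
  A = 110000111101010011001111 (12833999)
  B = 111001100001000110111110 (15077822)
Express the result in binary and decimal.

Apply ^ to each column (1 where bits differ):
  110000111101010011001111
^ 111001100001000110111110
--------------------------
  001001011100010101110001

Answer: 001001011100010101110001 (2475377)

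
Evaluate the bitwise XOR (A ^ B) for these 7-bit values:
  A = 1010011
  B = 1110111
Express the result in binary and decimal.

Apply ^ to each column (1 where bits differ):
  1010011
^ 1110111
---------
  0100100

Answer: 0100100 (36)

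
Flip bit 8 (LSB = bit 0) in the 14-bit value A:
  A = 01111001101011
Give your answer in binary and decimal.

Mask = 1 << 8 = 00000100000000
Bit 8 of A is 0; XOR with the mask flips it to 1.
  01111001101011
^ 00000100000000
----------------
  01111101101011

Answer: 01111101101011 (8043)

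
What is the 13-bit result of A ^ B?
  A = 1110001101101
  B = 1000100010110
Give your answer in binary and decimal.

Apply ^ to each column (1 where bits differ):
  1110001101101
^ 1000100010110
---------------
  0110101111011

Answer: 0110101111011 (3451)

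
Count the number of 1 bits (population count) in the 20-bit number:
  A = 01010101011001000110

01010101011001000110
1-bits at positions (from bit 0 = LSB): 1, 2, 6, 9, 10, 12, 14, 16, 18
Count = 9

Answer: 9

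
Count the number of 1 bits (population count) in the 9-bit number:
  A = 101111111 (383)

101111111
1-bits at positions (from bit 0 = LSB): 0, 1, 2, 3, 4, 5, 6, 8
Count = 8

Answer: 8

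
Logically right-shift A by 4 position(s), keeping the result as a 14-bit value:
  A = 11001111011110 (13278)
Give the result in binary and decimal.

Logical shift right by 4: drop the bottom 4 bit(s), prepend 4 zero(s) on the left.
  11001111011110  ->  keep [1100111101], discard [1110], prepend 0000
= 00001100111101

Answer: 00001100111101 (829)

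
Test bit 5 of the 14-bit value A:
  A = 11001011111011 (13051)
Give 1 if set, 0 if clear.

Bit 5 is the 6th from the right.
  11001011111011
          ^
That bit is 1.

Answer: 1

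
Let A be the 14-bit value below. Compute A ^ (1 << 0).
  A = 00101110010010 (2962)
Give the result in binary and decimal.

Mask = 1 << 0 = 00000000000001
Bit 0 of A is 0; XOR with the mask flips it to 1.
  00101110010010
^ 00000000000001
----------------
  00101110010011

Answer: 00101110010011 (2963)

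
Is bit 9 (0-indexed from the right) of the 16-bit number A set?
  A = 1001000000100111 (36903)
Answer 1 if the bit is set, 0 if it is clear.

Bit 9 is the 10th from the right.
  1001000000100111
        ^
That bit is 0.

Answer: 0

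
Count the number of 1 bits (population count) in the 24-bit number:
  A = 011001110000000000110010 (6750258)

011001110000000000110010
1-bits at positions (from bit 0 = LSB): 1, 4, 5, 16, 17, 18, 21, 22
Count = 8

Answer: 8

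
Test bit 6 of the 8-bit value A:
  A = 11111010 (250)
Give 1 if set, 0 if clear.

Bit 6 is the 7th from the right.
  11111010
   ^
That bit is 1.

Answer: 1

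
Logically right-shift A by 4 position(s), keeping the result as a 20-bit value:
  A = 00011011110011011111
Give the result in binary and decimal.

Logical shift right by 4: drop the bottom 4 bit(s), prepend 4 zero(s) on the left.
  00011011110011011111  ->  keep [0001101111001101], discard [1111], prepend 0000
= 00000001101111001101

Answer: 00000001101111001101 (7117)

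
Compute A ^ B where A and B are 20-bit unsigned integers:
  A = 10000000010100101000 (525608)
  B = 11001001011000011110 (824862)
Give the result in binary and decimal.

Apply ^ to each column (1 where bits differ):
  10000000010100101000
^ 11001001011000011110
----------------------
  01001001001100110110

Answer: 01001001001100110110 (299830)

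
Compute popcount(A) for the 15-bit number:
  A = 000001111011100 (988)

000001111011100
1-bits at positions (from bit 0 = LSB): 2, 3, 4, 6, 7, 8, 9
Count = 7

Answer: 7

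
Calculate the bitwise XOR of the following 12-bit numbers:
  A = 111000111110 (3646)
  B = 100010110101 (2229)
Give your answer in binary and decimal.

Apply ^ to each column (1 where bits differ):
  111000111110
^ 100010110101
--------------
  011010001011

Answer: 011010001011 (1675)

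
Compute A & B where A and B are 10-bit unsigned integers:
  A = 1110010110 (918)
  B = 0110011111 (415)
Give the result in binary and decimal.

Apply & to each column (1 only where both bits are 1):
  1110010110
& 0110011111
------------
  0110010110

Answer: 0110010110 (406)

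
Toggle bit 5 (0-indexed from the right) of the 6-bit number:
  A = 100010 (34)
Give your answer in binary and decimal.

Mask = 1 << 5 = 100000
Bit 5 of A is 1; XOR with the mask flips it to 0.
  100010
^ 100000
--------
  000010

Answer: 000010 (2)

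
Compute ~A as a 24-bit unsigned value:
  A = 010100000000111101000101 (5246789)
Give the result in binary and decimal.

Flip each bit (0->1, 1->0):
  010100000000111101000101
  101011111111000010111010

Answer: 101011111111000010111010 (11530426)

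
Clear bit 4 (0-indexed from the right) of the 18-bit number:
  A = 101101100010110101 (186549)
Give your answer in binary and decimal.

Mask = ~(1 << 4) = 111111111111101111
Bit 4 of A is 1, so AND-ing with the mask clears it to 0.
  101101100010110101
& 111111111111101111
--------------------
  101101100010100101

Answer: 101101100010100101 (186533)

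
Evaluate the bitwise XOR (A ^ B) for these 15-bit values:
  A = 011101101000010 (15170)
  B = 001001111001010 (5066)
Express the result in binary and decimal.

Apply ^ to each column (1 where bits differ):
  011101101000010
^ 001001111001010
-----------------
  010100010001000

Answer: 010100010001000 (10376)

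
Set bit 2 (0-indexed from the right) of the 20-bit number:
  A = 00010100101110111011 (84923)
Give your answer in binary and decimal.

Mask = 1 << 2 = 00000000000000000100
Bit 2 of A is 0, so OR-ing with the mask flips it to 1.
  00010100101110111011
| 00000000000000000100
----------------------
  00010100101110111111

Answer: 00010100101110111111 (84927)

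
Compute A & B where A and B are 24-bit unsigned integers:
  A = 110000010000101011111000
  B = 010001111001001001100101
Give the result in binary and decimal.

Apply & to each column (1 only where both bits are 1):
  110000010000101011111000
& 010001111001001001100101
--------------------------
  010000010000001001100000

Answer: 010000010000001001100000 (4260448)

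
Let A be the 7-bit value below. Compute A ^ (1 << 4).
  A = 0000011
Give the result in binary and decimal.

Mask = 1 << 4 = 0010000
Bit 4 of A is 0; XOR with the mask flips it to 1.
  0000011
^ 0010000
---------
  0010011

Answer: 0010011 (19)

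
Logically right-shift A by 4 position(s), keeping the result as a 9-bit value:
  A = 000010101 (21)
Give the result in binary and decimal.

Logical shift right by 4: drop the bottom 4 bit(s), prepend 4 zero(s) on the left.
  000010101  ->  keep [00001], discard [0101], prepend 0000
= 000000001

Answer: 000000001 (1)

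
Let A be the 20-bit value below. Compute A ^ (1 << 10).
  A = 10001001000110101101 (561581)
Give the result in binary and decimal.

Mask = 1 << 10 = 00000000010000000000
Bit 10 of A is 0; XOR with the mask flips it to 1.
  10001001000110101101
^ 00000000010000000000
----------------------
  10001001010110101101

Answer: 10001001010110101101 (562605)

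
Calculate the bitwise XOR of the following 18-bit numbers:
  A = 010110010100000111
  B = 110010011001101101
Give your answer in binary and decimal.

Apply ^ to each column (1 where bits differ):
  010110010100000111
^ 110010011001101101
--------------------
  100100001101101010

Answer: 100100001101101010 (148330)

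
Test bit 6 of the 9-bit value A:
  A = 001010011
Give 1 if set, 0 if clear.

Bit 6 is the 7th from the right.
  001010011
    ^
That bit is 1.

Answer: 1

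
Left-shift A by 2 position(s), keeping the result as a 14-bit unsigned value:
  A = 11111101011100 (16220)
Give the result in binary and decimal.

Shift left by 2: drop the top 2 bit(s), append 2 zero(s) on the right.
  11111101011100  ->  discard [11], keep [111101011100], append 00
= 11110101110000

Answer: 11110101110000 (15728)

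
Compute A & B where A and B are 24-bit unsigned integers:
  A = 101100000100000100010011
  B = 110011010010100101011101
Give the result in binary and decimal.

Apply & to each column (1 only where both bits are 1):
  101100000100000100010011
& 110011010010100101011101
--------------------------
  100000000000000100010001

Answer: 100000000000000100010001 (8388881)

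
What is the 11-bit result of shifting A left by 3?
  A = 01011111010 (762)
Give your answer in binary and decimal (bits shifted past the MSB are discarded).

Shift left by 3: drop the top 3 bit(s), append 3 zero(s) on the right.
  01011111010  ->  discard [010], keep [11111010], append 000
= 11111010000

Answer: 11111010000 (2000)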